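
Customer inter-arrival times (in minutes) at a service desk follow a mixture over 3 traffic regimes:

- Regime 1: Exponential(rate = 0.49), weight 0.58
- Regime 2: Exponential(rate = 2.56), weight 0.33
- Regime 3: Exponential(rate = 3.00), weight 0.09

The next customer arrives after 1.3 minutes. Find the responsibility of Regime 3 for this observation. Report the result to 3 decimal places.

P(component k | x) = w_k·f_k(x) / marginal(x), where marginal(x) = Σ_j w_j·f_j(x).
Exponential densities:
  f_1 = 0.25915
  f_2 = 0.0918138
  f_3 = 0.0607257
Multiply by the mixture weights:
  w_1·f_1 = 0.58 × 0.25915 = 0.150307
  w_2·f_2 = 0.33 × 0.0918138 = 0.0302986
  w_3·f_3 = 0.09 × 0.0607257 = 0.00546532
Evidence: 0.150307 + 0.0302986 + 0.00546532 = 0.186071
P(Regime 3 | x) ≈ 0.029

0.029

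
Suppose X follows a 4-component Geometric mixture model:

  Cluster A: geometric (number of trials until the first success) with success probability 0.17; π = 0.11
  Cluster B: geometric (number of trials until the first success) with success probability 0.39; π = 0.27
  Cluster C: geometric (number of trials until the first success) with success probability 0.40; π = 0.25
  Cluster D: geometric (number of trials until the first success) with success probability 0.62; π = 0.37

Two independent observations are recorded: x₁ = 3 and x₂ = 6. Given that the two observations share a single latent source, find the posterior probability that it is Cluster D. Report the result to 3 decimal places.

0.047

P(component k | x) = w_k·f_k(x) / marginal(x), where marginal(x) = Σ_j w_j·f_j(x).
Since both observations come from the same component, the likelihood for component k is f_k(x₁)·f_k(x₂).
  p_A = [0.17·(1−0.17)^2 = 0.17·0.6889 = 0.117113] × [0.0669637] = 0.00784232
  p_B = [0.39·(1−0.39)^2 = 0.39·0.3721 = 0.145119] × [0.0329393] = 0.00478011
  p_C = [0.40·(1−0.40)^2 = 0.40·0.36 = 0.144] × [0.031104] = 0.00447898
  p_D = [0.62·(1−0.62)^2 = 0.62·0.1444 = 0.089528] × [0.00491258] = 0.000439813
Unnormalised posteriors:
  w_A·p_A = 0.11 × 0.00784232 = 0.000862655
  w_B·p_B = 0.27 × 0.00478011 = 0.00129063
  w_C·p_C = 0.25 × 0.00447898 = 0.00111974
  w_D·p_D = 0.37 × 0.000439813 = 0.000162731
Denominator: 0.000862655 + 0.00129063 + 0.00111974 + 0.000162731 = 0.00343576
P(Cluster D | x₁,x₂) ≈ 0.047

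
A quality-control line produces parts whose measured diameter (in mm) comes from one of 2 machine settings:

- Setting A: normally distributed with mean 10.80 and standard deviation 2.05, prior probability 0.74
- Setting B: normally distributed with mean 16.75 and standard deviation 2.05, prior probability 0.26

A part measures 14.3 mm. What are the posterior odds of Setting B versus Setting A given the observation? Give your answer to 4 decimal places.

Since P(k|x) ∝ w_k f_k(x), the posterior odds are w_i f_i(x) / (w_j f_j(x)).
Normal densities:
  L_A = 0.0453092
  L_B = 0.0952799
0.0247728 / 0.0335288 ≈ 0.7388

0.7388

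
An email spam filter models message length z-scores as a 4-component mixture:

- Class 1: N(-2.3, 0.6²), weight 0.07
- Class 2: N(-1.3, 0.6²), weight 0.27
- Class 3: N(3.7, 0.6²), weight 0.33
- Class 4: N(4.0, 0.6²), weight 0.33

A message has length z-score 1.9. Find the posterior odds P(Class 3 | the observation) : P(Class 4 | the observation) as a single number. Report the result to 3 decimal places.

5.078

Posterior odds = (P(Z=i) f_i(x)) / (P(Z=j) f_j(x)); the normalising sum cancels.
Evaluate each component's likelihood at the observed value:
  L_1 = (1/(0.6·√(2π)))·exp(−(1.9−-2.3)²/(2·0.6²)) = 0.664904·exp(-24.50000) = 1.52245e-11
  L_2 = (1/(0.6·√(2π)))·exp(−(1.9−-1.3)²/(2·0.6²)) = 0.664904·exp(-14.22222) = 4.42717e-07
  L_3 = (1/(0.6·√(2π)))·exp(−(1.9−3.7)²/(2·0.6²)) = 0.664904·exp(-4.50000) = 0.00738641
  L_4 = (1/(0.6·√(2π)))·exp(−(1.9−4.0)²/(2·0.6²)) = 0.664904·exp(-6.12500) = 0.00145447
Posterior odds = (P(Z=3)·L_3) / (P(Z=4)·L_4) = (0.33·0.00738641) / (0.33·0.00145447) = 0.00243752 / 0.000479975 ≈ 5.078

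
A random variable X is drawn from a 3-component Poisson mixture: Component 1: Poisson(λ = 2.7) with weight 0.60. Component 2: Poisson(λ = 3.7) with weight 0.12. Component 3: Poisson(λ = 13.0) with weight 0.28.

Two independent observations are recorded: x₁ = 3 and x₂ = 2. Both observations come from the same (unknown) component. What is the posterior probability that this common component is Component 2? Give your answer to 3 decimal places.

0.116

Posterior ∝ prior × likelihood, so P(k | x) ∝ P(Z=k) f_k(x); normalise over all components.
Since both observations come from the same component, the likelihood for component k is f_k(x₁)·f_k(x₂).
  f_1 = [e^(−2.7)·2.7^3/3! = 0.220468] × [0.244964] = 0.0540067
  f_2 = [e^(−3.7)·3.7^3/3! = 0.20872] × [0.169233] = 0.0353222
  f_3 = [e^(−13.0)·13.0^3/3! = 0.000827657] × [0.000190998] = 1.58081e-07
Weight by the priors:
  P(Z=1)·f_1 = 0.60 × 0.0540067 = 0.032404
  P(Z=2)·f_2 = 0.12 × 0.0353222 = 0.00423867
  P(Z=3)·f_3 = 0.28 × 1.58081e-07 = 4.42626e-08
Denominator: 0.032404 + 0.00423867 + 4.42626e-08 = 0.0366427
P(Component 2 | x₁,x₂) = 0.00423867 / 0.0366427 ≈ 0.116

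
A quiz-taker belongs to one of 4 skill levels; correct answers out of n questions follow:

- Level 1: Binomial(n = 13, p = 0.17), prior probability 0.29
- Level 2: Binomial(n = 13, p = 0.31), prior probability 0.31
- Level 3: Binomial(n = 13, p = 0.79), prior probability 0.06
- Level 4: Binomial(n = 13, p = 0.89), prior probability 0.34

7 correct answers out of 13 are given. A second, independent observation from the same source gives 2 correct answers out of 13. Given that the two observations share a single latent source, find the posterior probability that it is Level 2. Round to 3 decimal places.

0.912

Apply Bayes' rule: the posterior for each component is proportional to its prior times its likelihood at x.
Since both observations come from the same component, the likelihood for component k is f_k(x₁)·f_k(x₂).
  f_1 = [C(13,7)·0.17^7·0.83^6 = 1716·4.10339e-06·0.32694 = 0.00230212] × [0.290303] = 0.000668313
  f_2 = [C(13,7)·0.31^7·0.69^6 = 1716·0.000275126·0.107918 = 0.0509499] × [0.12652] = 0.00644617
  f_3 = [C(13,7)·0.79^7·0.21^6 = 1716·0.192039·8.57661e-05 = 0.0282633] × [1.70514e-06] = 4.8193e-08
  f_4 = [C(13,7)·0.89^7·0.11^6 = 1716·0.442313·1.77156e-06 = 0.00134463] × [1.76276e-09] = 2.37027e-12
Multiply by the mixture weights:
  w_1·f_1 = 0.29 × 0.000668313 = 0.000193811
  w_2·f_2 = 0.31 × 0.00644617 = 0.00199831
  w_3·f_3 = 0.06 × 4.8193e-08 = 2.89158e-09
  w_4·f_4 = 0.34 × 2.37027e-12 = 8.05891e-13
Denominator: 0.000193811 + 0.00199831 + 2.89158e-09 + 8.05891e-13 = 0.00219213
P(Level 2 | x₁,x₂) ≈ 0.912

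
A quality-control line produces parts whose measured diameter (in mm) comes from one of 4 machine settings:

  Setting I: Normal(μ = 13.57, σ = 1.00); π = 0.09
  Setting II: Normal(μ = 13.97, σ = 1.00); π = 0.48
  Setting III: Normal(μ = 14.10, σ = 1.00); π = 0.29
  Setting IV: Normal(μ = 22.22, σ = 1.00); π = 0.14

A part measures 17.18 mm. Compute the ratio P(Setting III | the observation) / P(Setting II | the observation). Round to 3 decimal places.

0.909

Since P(k|x) ∝ P(Z=k) f_k(x), the posterior odds are P(Z=i) f_i(x) / (P(Z=j) f_j(x)).
Component likelihoods at x = 17.18 mm:
  L_I = (1/(1.00·√(2π)))·exp(−(17.18−13.57)²/(2·1.00²)) = 0.398942·exp(-6.51605) = 0.000590236
  L_II = (1/(1.00·√(2π)))·exp(−(17.18−13.97)²/(2·1.00²)) = 0.398942·exp(-5.15205) = 0.00230889
  L_III = (1/(1.00·√(2π)))·exp(−(17.18−14.10)²/(2·1.00²)) = 0.398942·exp(-4.74320) = 0.00347508
  L_IV = (1/(1.00·√(2π)))·exp(−(17.18−22.22)²/(2·1.00²)) = 0.398942·exp(-12.70080) = 1.21625e-06
Odds = (0.29/0.48) × (0.00347508/0.00230889) = 0.604167 × 1.50509 ≈ 0.909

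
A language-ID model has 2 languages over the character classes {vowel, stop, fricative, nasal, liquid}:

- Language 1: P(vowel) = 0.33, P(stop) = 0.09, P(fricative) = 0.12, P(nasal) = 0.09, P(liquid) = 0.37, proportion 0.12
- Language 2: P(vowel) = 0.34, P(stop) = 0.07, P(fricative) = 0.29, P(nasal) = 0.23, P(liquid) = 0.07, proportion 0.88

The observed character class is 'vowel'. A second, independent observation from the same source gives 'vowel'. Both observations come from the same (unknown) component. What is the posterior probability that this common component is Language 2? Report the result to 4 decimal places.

Apply Bayes' rule: the posterior for each component is proportional to its prior times its likelihood at x.
Since both observations come from the same component, the likelihood for component k is f_k(x₁)·f_k(x₂).
  f_1 = [0.33] × [0.33] = 0.1089
  f_2 = [0.34] × [0.34] = 0.1156
Weight by the priors:
  P(Z=1)·f_1 = 0.12 × 0.1089 = 0.013068
  P(Z=2)·f_2 = 0.88 × 0.1156 = 0.101728
Normaliser: 0.013068 + 0.101728 = 0.114796
Responsibility of Language 2: 0.101728 / 0.114796 ≈ 0.8862

0.8862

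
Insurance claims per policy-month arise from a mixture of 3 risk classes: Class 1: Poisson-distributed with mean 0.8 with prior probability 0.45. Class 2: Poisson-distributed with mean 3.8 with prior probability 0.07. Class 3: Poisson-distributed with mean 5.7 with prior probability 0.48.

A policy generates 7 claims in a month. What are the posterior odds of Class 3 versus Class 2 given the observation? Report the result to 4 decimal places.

Since P(k|x) ∝ π_k f_k(x), the posterior odds are π_i f_i(x) / (π_j f_j(x)).
Poisson probabilities:
  p_1 = e^(−0.8)·0.8^7/7! = 1.86966e-05
  p_2 = e^(−3.8)·3.8^7/7! = 0.050785
  p_3 = e^(−5.7)·5.7^7/7! = 0.129782
Posterior odds = (π_3·p_3) / (π_2·p_2) = (0.48·0.129782) / (0.07·0.050785) = 0.0622954 / 0.00355495 ≈ 17.5236

17.5236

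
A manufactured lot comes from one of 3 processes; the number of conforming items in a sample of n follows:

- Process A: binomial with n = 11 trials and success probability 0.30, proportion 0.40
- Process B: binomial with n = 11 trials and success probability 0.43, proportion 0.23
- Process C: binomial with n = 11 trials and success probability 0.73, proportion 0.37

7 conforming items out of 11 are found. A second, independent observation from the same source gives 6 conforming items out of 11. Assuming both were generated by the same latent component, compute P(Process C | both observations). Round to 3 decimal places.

Apply Bayes' rule: the posterior for each component is proportional to its prior times its likelihood at x.
Since both observations come from the same component, the likelihood for component k is f_k(x₁)·f_k(x₂).
  f_A = [C(11,7)·0.30^7·0.70^4 = 330·0.0002187·0.2401 = 0.0173283] × [0.0566056] = 0.000980877
  f_B = [C(11,7)·0.43^7·0.57^4 = 330·0.00271819·0.10556 = 0.0946875] × [0.175722] = 0.0166387
  f_C = [C(11,7)·0.73^7·0.27^4 = 330·0.110474·0.00531441 = 0.193744] × [0.100322] = 0.0194369
Multiply by the mixture weights:
  π_A·f_A = 0.40 × 0.000980877 = 0.000392351
  π_B·f_B = 0.23 × 0.0166387 = 0.0038269
  π_C·f_C = 0.37 × 0.0194369 = 0.00719165
Denominator: 0.000392351 + 0.0038269 + 0.00719165 = 0.0114109
Responsibility of Process C: 0.00719165 / 0.0114109 ≈ 0.630

0.630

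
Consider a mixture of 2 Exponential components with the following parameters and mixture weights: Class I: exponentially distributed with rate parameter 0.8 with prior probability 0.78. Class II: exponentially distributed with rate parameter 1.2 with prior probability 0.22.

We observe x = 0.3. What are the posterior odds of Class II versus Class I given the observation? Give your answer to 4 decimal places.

0.3752

Posterior odds = (P(Z=i) f_i(x)) / (P(Z=j) f_j(x)); the normalising sum cancels.
Evaluate each component's likelihood at the observed value:
  L_I = 0.629302
  L_II = 0.837212
0.184187 / 0.490856 ≈ 0.3752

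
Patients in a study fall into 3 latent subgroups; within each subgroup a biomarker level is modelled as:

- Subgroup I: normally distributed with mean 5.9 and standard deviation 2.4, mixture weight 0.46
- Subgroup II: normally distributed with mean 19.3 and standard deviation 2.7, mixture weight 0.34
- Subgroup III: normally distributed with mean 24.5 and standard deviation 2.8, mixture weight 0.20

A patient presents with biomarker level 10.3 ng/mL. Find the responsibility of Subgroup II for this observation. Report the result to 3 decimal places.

0.013

The responsibility of component k is π_k f_k(x) divided by Σ_j π_j f_j(x).
Evaluate each component's likelihood at the observed value:
  f_I = (1/(2.4·√(2π)))·exp(−(10.3−5.9)²/(2·2.4²)) = 0.166226·exp(-1.68056) = 0.030963
  f_II = (1/(2.7·√(2π)))·exp(−(10.3−19.3)²/(2·2.7²)) = 0.147756·exp(-5.55556) = 0.000571214
  f_III = (1/(2.8·√(2π)))·exp(−(10.3−24.5)²/(2·2.8²)) = 0.142479·exp(-12.85969) = 3.70559e-07
Unnormalised posteriors:
  π_I·f_I = 0.46 × 0.030963 = 0.014243
  π_II·f_II = 0.34 × 0.000571214 = 0.000194213
  π_III·f_III = 0.20 × 3.70559e-07 = 7.41119e-08
Normaliser: 0.014243 + 0.000194213 + 7.41119e-08 = 0.0144373
P(Subgroup II | x) ≈ 0.013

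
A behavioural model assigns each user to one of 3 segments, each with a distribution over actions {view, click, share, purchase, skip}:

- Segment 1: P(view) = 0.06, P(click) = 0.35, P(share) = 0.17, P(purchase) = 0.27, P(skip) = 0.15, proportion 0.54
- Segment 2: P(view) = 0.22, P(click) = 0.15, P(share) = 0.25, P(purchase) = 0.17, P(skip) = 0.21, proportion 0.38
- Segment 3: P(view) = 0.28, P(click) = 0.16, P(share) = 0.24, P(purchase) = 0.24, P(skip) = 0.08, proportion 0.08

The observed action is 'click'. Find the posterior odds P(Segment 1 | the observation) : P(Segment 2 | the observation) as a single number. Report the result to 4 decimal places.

The posterior odds equal the prior odds times the likelihood ratio: (π_i/π_j)·(f_i(x)/f_j(x)).
Component likelihoods at x = 'click':
  p_1 = P(click | comp) = 0.35
  p_2 = P(click | comp) = 0.15
  p_3 = P(click | comp) = 0.16
Odds = (0.54/0.38) × (0.35/0.15) = 1.42105 × 2.33333 ≈ 3.3158

3.3158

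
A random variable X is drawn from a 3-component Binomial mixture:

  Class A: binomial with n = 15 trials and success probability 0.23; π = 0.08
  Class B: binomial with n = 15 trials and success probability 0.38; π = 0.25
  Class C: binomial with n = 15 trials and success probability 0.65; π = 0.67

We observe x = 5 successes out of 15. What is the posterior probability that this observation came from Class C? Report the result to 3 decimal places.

Posterior ∝ prior × likelihood, so P(k | x) ∝ P(Z=k) f_k(x); normalise over all components.
Evaluate each component's likelihood at the observed value:
  p_A = C(15,5)·0.23^5·0.77^10 = 3003·0.000643634·0.0732668 = 0.141613
  p_B = C(15,5)·0.38^5·0.62^10 = 3003·0.00792352·0.00839299 = 0.199706
  p_C = C(15,5)·0.65^5·0.35^10 = 3003·0.116029·2.75855e-05 = 0.00961175
Multiply by the mixture weights:
  P(Z=A)·p_A = 0.08 × 0.141613 = 0.011329
  P(Z=B)·p_B = 0.25 × 0.199706 = 0.0499264
  P(Z=C)·p_C = 0.67 × 0.00961175 = 0.00643987
Denominator: 0.011329 + 0.0499264 + 0.00643987 = 0.0676953
P(Class C | the observation) = 0.00643987 / 0.0676953 ≈ 0.095

0.095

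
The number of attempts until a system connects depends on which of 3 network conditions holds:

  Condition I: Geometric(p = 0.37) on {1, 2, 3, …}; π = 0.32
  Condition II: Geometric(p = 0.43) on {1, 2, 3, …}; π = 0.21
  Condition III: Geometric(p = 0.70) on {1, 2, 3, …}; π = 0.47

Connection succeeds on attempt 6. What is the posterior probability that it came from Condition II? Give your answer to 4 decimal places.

The responsibility of component k is π_k f_k(x) divided by Σ_j π_j f_j(x).
Geometric probabilities:
  p_I = 0.37·(1−0.37)^5 = 0.37·0.0992437 = 0.0367202
  p_II = 0.43·(1−0.43)^5 = 0.43·0.0601692 = 0.0258728
  p_III = 0.70·(1−0.70)^5 = 0.70·0.00243 = 0.001701
Unnormalised posteriors:
  π_I·p_I = 0.32 × 0.0367202 = 0.0117504
  π_II·p_II = 0.21 × 0.0258728 = 0.00543328
  π_III·p_III = 0.47 × 0.001701 = 0.00079947
Evidence: 0.0117504 + 0.00543328 + 0.00079947 = 0.0179832
P(Condition II | x) = 0.00543328 / 0.0179832 ≈ 0.3021

0.3021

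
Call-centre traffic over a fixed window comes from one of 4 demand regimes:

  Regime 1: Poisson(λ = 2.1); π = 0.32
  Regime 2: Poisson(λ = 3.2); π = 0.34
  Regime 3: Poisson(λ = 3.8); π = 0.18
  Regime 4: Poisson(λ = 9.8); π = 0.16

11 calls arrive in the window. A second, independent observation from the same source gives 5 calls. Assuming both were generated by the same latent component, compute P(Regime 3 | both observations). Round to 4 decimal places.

By Bayes' theorem, P(k | x) = π_k f_k(x) / Σ_j π_j f_j(x).
Since both observations come from the same component, the likelihood for component k is f_k(x₁)·f_k(x₂).
  L_1 = [1.07458e-05] × [0.041677] = 4.47852e-07
  L_2 = [0.000367919] × [0.113979] = 4.19351e-05
  L_3 = [0.00133704] × [0.147713] = 0.000197498
  L_4 = [0.111236] × [0.0417699] = 0.00464631
Multiply by the mixture weights:
  π_1·L_1 = 0.32 × 4.47852e-07 = 1.43313e-07
  π_2·L_2 = 0.34 × 4.19351e-05 = 1.42579e-05
  π_3·L_3 = 0.18 × 0.000197498 = 3.55496e-05
  π_4·L_4 = 0.16 × 0.00464631 = 0.00074341
Marginal: 1.43313e-07 + 1.42579e-05 + 3.55496e-05 + 0.00074341 = 0.000793361
P(Regime 3 | x₁,x₂) ≈ 0.0448

0.0448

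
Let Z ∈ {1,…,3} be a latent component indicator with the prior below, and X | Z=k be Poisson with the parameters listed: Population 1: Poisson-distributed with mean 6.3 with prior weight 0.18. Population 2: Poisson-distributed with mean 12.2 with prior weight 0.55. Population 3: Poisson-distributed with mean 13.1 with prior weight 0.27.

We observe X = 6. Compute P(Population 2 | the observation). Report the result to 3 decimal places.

P(component k | x) = w_k·f_k(x) / marginal(x), where marginal(x) = Σ_j w_j·f_j(x).
Poisson probabilities:
  f_1 = e^(−6.3)·6.3^6/6! = 0.159461
  f_2 = e^(−12.2)·12.2^6/6! = 0.0230374
  f_3 = e^(−13.1)·13.1^6/6! = 0.0143561
Multiply by the mixture weights:
  w_1·f_1 = 0.18 × 0.159461 = 0.0287031
  w_2·f_2 = 0.55 × 0.0230374 = 0.0126706
  w_3·f_3 = 0.27 × 0.0143561 = 0.00387616
Denominator: 0.0287031 + 0.0126706 + 0.00387616 = 0.0452498
So the posterior for Population 2 is 0.0126706 / 0.0452498 ≈ 0.280.

0.280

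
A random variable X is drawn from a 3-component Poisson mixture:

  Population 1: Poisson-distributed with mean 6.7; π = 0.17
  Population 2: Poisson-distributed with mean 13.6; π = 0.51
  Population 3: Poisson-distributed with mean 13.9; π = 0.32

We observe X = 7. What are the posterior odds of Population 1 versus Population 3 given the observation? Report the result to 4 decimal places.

4.3017

The posterior odds equal the prior odds times the likelihood ratio: (P(Z=i)/P(Z=j))·(f_i(x)/f_j(x)).
Component likelihoods at x = 7:
  f_1 = e^(−6.7)·6.7^7/7! = 0.14802
  f_2 = e^(−13.6)·13.6^7/7! = 0.0211805
  f_3 = e^(−13.9)·13.9^7/7! = 0.0182802
Odds = (0.17/0.32) × (0.14802/0.0182802) = 0.53125 × 8.0973 ≈ 4.3017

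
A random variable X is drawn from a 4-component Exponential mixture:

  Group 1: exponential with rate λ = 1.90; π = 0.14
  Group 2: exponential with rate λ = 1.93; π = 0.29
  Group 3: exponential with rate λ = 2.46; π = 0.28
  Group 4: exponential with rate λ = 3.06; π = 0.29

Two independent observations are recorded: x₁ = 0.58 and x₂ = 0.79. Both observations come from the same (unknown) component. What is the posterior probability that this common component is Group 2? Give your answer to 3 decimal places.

0.360

The responsibility of component k is P(Z=k) f_k(x) divided by Σ_j P(Z=j) f_j(x).
Since both observations come from the same component, the likelihood for component k is f_k(x₁)·f_k(x₂).
  p_1 = [1.90·e^(−1.90·0.58) = 1.90·e^(−1.1020) = 0.631191] × [0.423524] = 0.267324
  p_2 = [1.93·e^(−1.93·0.58) = 1.93·e^(−1.1194) = 0.630098] × [0.420135] = 0.264726
  p_3 = [2.46·e^(−2.46·0.58) = 2.46·e^(−1.4268) = 0.590587] × [0.352312] = 0.208071
  p_4 = [3.06·e^(−3.06·0.58) = 3.06·e^(−1.7748) = 0.518723] × [0.272809] = 0.141512
Multiply by the mixture weights:
  P(Z=1)·p_1 = 0.14 × 0.267324 = 0.0374254
  P(Z=2)·p_2 = 0.29 × 0.264726 = 0.0767705
  P(Z=3)·p_3 = 0.28 × 0.208071 = 0.0582598
  P(Z=4)·p_4 = 0.29 × 0.141512 = 0.0410385
Sum: 0.0374254 + 0.0767705 + 0.0582598 + 0.0410385 = 0.213494
P(Group 2 | data) = 0.0767705 / 0.213494 ≈ 0.360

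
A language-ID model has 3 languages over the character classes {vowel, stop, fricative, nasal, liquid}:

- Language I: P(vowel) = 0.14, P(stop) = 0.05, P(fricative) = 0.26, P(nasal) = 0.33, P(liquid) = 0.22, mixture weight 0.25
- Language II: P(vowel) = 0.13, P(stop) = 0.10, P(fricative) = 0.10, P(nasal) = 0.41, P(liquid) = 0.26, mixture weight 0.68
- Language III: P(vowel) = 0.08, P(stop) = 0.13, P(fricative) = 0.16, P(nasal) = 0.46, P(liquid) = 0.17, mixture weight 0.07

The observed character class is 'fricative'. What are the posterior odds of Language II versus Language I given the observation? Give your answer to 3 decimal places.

Posterior odds = (π_i f_i(x)) / (π_j f_j(x)); the normalising sum cancels.
Component likelihoods at x = 'fricative':
  p_I = P(fricative | comp) = 0.26
  p_II = P(fricative | comp) = 0.10
  p_III = P(fricative | comp) = 0.16
Posterior odds = (π_II·p_II) / (π_I·p_I) = (0.68·0.1) / (0.25·0.26) = 0.068 / 0.065 ≈ 1.046

1.046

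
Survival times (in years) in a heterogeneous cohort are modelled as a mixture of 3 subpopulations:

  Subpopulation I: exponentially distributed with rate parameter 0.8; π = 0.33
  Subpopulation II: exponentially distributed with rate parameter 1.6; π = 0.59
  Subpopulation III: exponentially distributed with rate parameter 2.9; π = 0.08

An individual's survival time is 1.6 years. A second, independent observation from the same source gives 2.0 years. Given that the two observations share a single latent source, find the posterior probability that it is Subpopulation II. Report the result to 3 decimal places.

P(component k | x) = π_k·f_k(x) / marginal(x), where marginal(x) = Σ_j π_j·f_j(x).
Since both observations come from the same component, the likelihood for component k is f_k(x₁)·f_k(x₂).
  L_I = [0.8·e^(−0.8·1.6) = 0.8·e^(−1.2800) = 0.22243] × [0.161517] = 0.0359262
  L_II = [1.6·e^(−1.6·1.6) = 1.6·e^(−2.5600) = 0.123688] × [0.0652195] = 0.00806685
  L_III = [2.9·e^(−2.9·1.6) = 2.9·e^(−4.6400) = 0.0280073] × [0.00877991] = 0.000245902
Multiply by the mixture weights:
  π_I·L_I = 0.33 × 0.0359262 = 0.0118557
  π_II·L_II = 0.59 × 0.00806685 = 0.00475944
  π_III·L_III = 0.08 × 0.000245902 = 1.96721e-05
Normaliser: 0.0118557 + 0.00475944 + 1.96721e-05 = 0.0166348
Responsibility of Subpopulation II: 0.00475944 / 0.0166348 ≈ 0.286

0.286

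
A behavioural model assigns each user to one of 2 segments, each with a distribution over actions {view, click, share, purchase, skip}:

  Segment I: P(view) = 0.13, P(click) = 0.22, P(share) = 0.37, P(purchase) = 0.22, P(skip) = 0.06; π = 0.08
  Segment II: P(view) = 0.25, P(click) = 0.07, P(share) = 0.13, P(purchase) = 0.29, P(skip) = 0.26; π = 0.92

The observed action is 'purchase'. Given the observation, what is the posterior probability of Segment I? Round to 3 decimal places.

The responsibility of component k is π_k f_k(x) divided by Σ_j π_j f_j(x).
Evaluate each component's likelihood at the observed value:
  p_I = P(purchase | comp) = 0.22
  p_II = P(purchase | comp) = 0.29
Multiply by the mixture weights:
  π_I·p_I = 0.08 × 0.22 = 0.0176
  π_II·p_II = 0.92 × 0.29 = 0.2668
Evidence: 0.0176 + 0.2668 = 0.2844
P(Segment I | 'purchase') ≈ 0.062

0.062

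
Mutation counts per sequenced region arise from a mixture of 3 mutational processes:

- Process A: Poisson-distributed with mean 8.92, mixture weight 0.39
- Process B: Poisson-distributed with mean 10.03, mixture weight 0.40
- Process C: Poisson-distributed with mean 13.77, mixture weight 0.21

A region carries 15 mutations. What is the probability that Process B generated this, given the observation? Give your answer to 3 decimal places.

0.338

Posterior ∝ prior × likelihood, so P(k | x) ∝ π_k f_k(x); normalise over all components.
Evaluate each component's likelihood at the observed value:
  p_A = e^(−8.92)·8.92^15/15! = 0.0184105
  p_B = e^(−10.03)·10.03^15/15! = 0.0352404
  p_C = e^(−13.77)·13.77^15/15! = 0.0971124
Prior × likelihood for each component:
  π_A·p_A = 0.39 × 0.0184105 = 0.00718011
  π_B·p_B = 0.40 × 0.0352404 = 0.0140962
  π_C·p_C = 0.21 × 0.0971124 = 0.0203936
Marginal: 0.00718011 + 0.0140962 + 0.0203936 = 0.0416699
Responsibility of Process B: 0.0140962 / 0.0416699 ≈ 0.338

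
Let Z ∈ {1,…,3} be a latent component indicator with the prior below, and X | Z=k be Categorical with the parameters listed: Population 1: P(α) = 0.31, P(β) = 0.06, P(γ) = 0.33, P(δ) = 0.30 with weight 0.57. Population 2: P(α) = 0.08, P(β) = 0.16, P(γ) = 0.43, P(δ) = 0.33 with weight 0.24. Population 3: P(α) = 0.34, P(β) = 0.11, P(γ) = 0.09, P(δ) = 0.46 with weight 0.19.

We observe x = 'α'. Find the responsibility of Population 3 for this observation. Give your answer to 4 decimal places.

The responsibility of component k is π_k f_k(x) divided by Σ_j π_j f_j(x).
Evaluate each component's likelihood at the observed value:
  L_1 = P(α | comp) = 0.31
  L_2 = P(α | comp) = 0.08
  L_3 = P(α | comp) = 0.34
Weight by the priors:
  π_1·L_1 = 0.57 × 0.31 = 0.1767
  π_2·L_2 = 0.24 × 0.08 = 0.0192
  π_3·L_3 = 0.19 × 0.34 = 0.0646
Denominator: 0.1767 + 0.0192 + 0.0646 = 0.2605
P(Population 3 | data) = 0.0646 / 0.2605 ≈ 0.2480

0.2480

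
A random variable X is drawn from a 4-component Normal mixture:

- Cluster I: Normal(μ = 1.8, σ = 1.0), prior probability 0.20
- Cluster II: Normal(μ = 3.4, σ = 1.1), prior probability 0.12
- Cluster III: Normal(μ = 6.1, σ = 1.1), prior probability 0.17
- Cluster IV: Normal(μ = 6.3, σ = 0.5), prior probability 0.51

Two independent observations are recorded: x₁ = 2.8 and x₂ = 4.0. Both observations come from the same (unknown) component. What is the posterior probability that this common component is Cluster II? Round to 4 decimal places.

0.8697

Apply Bayes' rule: the posterior for each component is proportional to its prior times its likelihood at x.
Since both observations come from the same component, the likelihood for component k is f_k(x₁)·f_k(x₂).
  p_I = [0.241971] × [0.0354746] = 0.00858381
  p_II = [0.312544] × [0.312544] = 0.0976839
  p_III = [0.00402895] × [0.0586268] = 0.000236205
  p_IV = [1.82694e-11] × [2.02817e-05] = 3.70535e-16
Multiply by the mixture weights:
  π_I·p_I = 0.20 × 0.00858381 = 0.00171676
  π_II·p_II = 0.12 × 0.0976839 = 0.0117221
  π_III·p_III = 0.17 × 0.000236205 = 4.01548e-05
  π_IV·p_IV = 0.51 × 3.70535e-16 = 1.88973e-16
Denominator: 0.00171676 + 0.0117221 + 4.01548e-05 + 1.88973e-16 = 0.013479
Responsibility of Cluster II: 0.0117221 / 0.013479 ≈ 0.8697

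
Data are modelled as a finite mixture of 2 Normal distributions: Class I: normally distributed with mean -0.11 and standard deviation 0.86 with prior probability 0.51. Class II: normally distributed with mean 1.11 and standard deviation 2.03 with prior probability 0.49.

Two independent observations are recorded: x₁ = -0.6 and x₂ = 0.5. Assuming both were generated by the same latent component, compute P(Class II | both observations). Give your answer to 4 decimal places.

The responsibility of component k is π_k f_k(x) divided by Σ_j π_j f_j(x).
Since both observations come from the same component, the likelihood for component k is f_k(x₁)·f_k(x₂).
  p_I = [0.394383] × [0.360714] = 0.142259
  p_II = [0.137826] × [0.187848] = 0.0258903
Unnormalised posteriors:
  π_I·p_I = 0.51 × 0.142259 = 0.0725523
  π_II·p_II = 0.49 × 0.0258903 = 0.0126863
Evidence: 0.0725523 + 0.0126863 = 0.0852385
P(Class II | x₁, x₂) ≈ 0.1488

0.1488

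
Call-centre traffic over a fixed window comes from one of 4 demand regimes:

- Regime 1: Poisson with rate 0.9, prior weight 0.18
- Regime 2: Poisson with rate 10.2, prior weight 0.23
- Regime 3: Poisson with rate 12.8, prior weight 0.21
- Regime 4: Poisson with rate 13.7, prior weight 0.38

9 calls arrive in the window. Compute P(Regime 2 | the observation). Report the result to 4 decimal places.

0.4478

By Bayes' theorem, P(k | x) = w_k f_k(x) / Σ_j w_j f_j(x).
Component likelihoods at x = 9 calls:
  p_1 = 4.34065e-07
  p_2 = 0.122415
  p_3 = 0.0701709
  p_4 = 0.0525881
Prior × likelihood for each component:
  w_1·p_1 = 0.18 × 4.34065e-07 = 7.81317e-08
  w_2·p_2 = 0.23 × 0.122415 = 0.0281555
  w_3·p_3 = 0.21 × 0.0701709 = 0.0147359
  w_4·p_4 = 0.38 × 0.0525881 = 0.0199835
Sum: 7.81317e-08 + 0.0281555 + 0.0147359 + 0.0199835 = 0.0628749
Responsibility of Regime 2: 0.0281555 / 0.0628749 ≈ 0.4478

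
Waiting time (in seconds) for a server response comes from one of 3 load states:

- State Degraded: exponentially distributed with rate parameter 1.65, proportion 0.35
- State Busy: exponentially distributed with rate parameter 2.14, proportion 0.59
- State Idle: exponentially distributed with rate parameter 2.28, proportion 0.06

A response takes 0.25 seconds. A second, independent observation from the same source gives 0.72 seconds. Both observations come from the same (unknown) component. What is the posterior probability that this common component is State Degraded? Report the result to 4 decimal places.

Posterior ∝ prior × likelihood, so P(k | x) ∝ π_k f_k(x); normalise over all components.
Since both observations come from the same component, the likelihood for component k is f_k(x₁)·f_k(x₂).
  L_Degraded = [1.65·e^(−1.65·0.25) = 1.65·e^(−0.4125) = 1.09229] × [0.50297] = 0.549389
  L_Busy = [2.14·e^(−2.14·0.25) = 2.14·e^(−0.5350) = 1.25333] × [0.458409] = 0.574538
  L_Idle = [2.28·e^(−2.28·0.25) = 2.28·e^(−0.5700) = 1.2894] × [0.441567] = 0.569356
Multiply by the mixture weights:
  π_Degraded·L_Degraded = 0.35 × 0.549389 = 0.192286
  π_Busy·L_Busy = 0.59 × 0.574538 = 0.338978
  π_Idle·L_Idle = 0.06 × 0.569356 = 0.0341614
Denominator: 0.192286 + 0.338978 + 0.0341614 = 0.565425
So the posterior for State Degraded is 0.192286 / 0.565425 ≈ 0.3401.

0.3401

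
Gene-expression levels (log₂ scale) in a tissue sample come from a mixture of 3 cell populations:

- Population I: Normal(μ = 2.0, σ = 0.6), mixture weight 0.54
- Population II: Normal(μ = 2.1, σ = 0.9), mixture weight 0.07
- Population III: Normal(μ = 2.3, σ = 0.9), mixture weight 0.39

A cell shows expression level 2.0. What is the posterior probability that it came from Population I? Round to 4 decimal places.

By Bayes' theorem, P(k | x) = P(Z=k) f_k(x) / Σ_j P(Z=j) f_j(x).
Normal densities:
  f_I = 0.664904
  f_II = 0.440541
  f_III = 0.419315
Unnormalised posteriors:
  P(Z=I)·f_I = 0.54 × 0.664904 = 0.359048
  P(Z=II)·f_II = 0.07 × 0.440541 = 0.0308379
  P(Z=III)·f_III = 0.39 × 0.419315 = 0.163533
Denominator: 0.359048 + 0.0308379 + 0.163533 = 0.553419
P(Population I | data) = 0.359048 / 0.553419 ≈ 0.6488

0.6488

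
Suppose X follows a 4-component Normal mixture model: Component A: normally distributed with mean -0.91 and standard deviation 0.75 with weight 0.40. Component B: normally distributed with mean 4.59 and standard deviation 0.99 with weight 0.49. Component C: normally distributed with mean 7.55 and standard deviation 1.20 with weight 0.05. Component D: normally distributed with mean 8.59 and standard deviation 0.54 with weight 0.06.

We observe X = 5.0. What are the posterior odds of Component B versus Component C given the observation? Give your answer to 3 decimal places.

104.252

Only the two components matter; the odds are (P(Z=i) f_i(x)) / (P(Z=j) f_j(x)).
Component likelihoods at x = 5.0:
  L_A = 1.74671e-14
  L_B = 0.369855
  L_C = 0.0347675
  L_D = 1.86668e-10
Posterior odds = (P(Z=B)·L_B) / (P(Z=C)·L_C) = (0.49·0.369855) / (0.05·0.0347675) = 0.181229 / 0.00173837 ≈ 104.252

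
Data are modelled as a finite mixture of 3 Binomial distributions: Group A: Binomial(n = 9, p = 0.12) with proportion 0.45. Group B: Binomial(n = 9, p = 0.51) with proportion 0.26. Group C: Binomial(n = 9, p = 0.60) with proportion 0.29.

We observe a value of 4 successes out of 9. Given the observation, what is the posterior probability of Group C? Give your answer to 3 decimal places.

Posterior ∝ prior × likelihood, so P(k | x) ∝ P(Z=k) f_k(x); normalise over all components.
Evaluate each component's likelihood at the observed value:
  L_A = C(9,4)·0.12^4·0.88^5 = 126·0.00020736·0.527732 = 0.0137882
  L_B = C(9,4)·0.51^4·0.49^5 = 126·0.067652·0.0282475 = 0.240786
  L_C = C(9,4)·0.60^4·0.40^5 = 126·0.1296·0.01024 = 0.167215
Multiply by the mixture weights:
  P(Z=A)·L_A = 0.45 × 0.0137882 = 0.00620471
  P(Z=B)·L_B = 0.26 × 0.240786 = 0.0626044
  P(Z=C)·L_C = 0.29 × 0.167215 = 0.0484924
Evidence: 0.00620471 + 0.0626044 + 0.0484924 = 0.117302
P(Group C | x) ≈ 0.413

0.413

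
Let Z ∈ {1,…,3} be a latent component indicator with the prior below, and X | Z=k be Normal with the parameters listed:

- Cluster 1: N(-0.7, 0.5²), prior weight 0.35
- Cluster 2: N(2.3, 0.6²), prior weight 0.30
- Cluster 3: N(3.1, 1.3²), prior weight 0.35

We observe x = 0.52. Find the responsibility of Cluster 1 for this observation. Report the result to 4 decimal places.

Apply Bayes' rule: the posterior for each component is proportional to its prior times its likelihood at x.
Component likelihoods at x = 0.52:
  p_1 = 0.0406567
  p_2 = 0.00815872
  p_3 = 0.0428242
Prior × likelihood for each component:
  π_1·p_1 = 0.35 × 0.0406567 = 0.0142298
  π_2·p_2 = 0.30 × 0.00815872 = 0.00244761
  π_3·p_3 = 0.35 × 0.0428242 = 0.0149885
Normaliser: 0.0142298 + 0.00244761 + 0.0149885 = 0.0316659
P(Cluster 1 | the observation) ≈ 0.4494

0.4494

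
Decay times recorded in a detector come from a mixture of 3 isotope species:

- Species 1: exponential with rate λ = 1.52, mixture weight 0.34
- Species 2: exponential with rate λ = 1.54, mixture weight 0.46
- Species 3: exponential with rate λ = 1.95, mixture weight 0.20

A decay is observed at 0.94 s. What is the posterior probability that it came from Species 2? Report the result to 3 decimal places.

0.472

The responsibility of component k is w_k f_k(x) divided by Σ_j w_j f_j(x).
Evaluate each component's likelihood at the observed value:
  p_1 = 1.52·e^(−1.52·0.94) = 1.52·e^(−1.4288) = 0.364186
  p_2 = 1.54·e^(−1.54·0.94) = 1.54·e^(−1.4476) = 0.362106
  p_3 = 1.95·e^(−1.95·0.94) = 1.95·e^(−1.8330) = 0.311869
Unnormalised posteriors:
  w_1·p_1 = 0.34 × 0.364186 = 0.123823
  w_2·p_2 = 0.46 × 0.362106 = 0.166569
  w_3·p_3 = 0.20 × 0.311869 = 0.0623739
Sum: 0.123823 + 0.166569 + 0.0623739 = 0.352766
P(Species 2 | data) = 0.166569 / 0.352766 ≈ 0.472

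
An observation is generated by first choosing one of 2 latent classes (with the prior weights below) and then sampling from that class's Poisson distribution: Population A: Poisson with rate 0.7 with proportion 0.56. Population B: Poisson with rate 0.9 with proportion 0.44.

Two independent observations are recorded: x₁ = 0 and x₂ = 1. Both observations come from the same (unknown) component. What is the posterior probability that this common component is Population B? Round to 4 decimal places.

0.4038

Posterior ∝ prior × likelihood, so P(k | x) ∝ w_k f_k(x); normalise over all components.
Since both observations come from the same component, the likelihood for component k is f_k(x₁)·f_k(x₂).
  f_A = [0.496585] × [0.34761] = 0.172618
  f_B = [0.40657] × [0.365913] = 0.148769
Weight by the priors:
  w_A·f_A = 0.56 × 0.172618 = 0.096666
  w_B·f_B = 0.44 × 0.148769 = 0.0654584
Sum: 0.096666 + 0.0654584 = 0.162124
P(Population B | x₁, x₂) = 0.0654584 / 0.162124 ≈ 0.4038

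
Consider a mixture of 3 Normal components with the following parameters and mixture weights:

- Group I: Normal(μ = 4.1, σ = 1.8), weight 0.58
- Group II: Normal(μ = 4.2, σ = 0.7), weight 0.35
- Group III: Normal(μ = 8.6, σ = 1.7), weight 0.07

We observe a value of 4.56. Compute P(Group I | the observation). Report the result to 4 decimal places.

0.4145

Apply Bayes' rule: the posterior for each component is proportional to its prior times its likelihood at x.
Evaluate each component's likelihood at the observed value:
  p_I = (1/(1.8·√(2π)))·exp(−(4.56−4.1)²/(2·1.8²)) = 0.221635·exp(-0.03265) = 0.214514
  p_II = (1/(0.7·√(2π)))·exp(−(4.56−4.2)²/(2·0.7²)) = 0.569918·exp(-0.13224) = 0.49932
  p_III = (1/(1.7·√(2π)))·exp(−(4.56−8.6)²/(2·1.7²)) = 0.234672·exp(-2.82381) = 0.0139347
Multiply by the mixture weights:
  π_I·p_I = 0.58 × 0.214514 = 0.124418
  π_II·p_II = 0.35 × 0.49932 = 0.174762
  π_III·p_III = 0.07 × 0.0139347 = 0.000975429
Marginal: 0.124418 + 0.174762 + 0.000975429 = 0.300156
P(Group I | data) = 0.124418 / 0.300156 ≈ 0.4145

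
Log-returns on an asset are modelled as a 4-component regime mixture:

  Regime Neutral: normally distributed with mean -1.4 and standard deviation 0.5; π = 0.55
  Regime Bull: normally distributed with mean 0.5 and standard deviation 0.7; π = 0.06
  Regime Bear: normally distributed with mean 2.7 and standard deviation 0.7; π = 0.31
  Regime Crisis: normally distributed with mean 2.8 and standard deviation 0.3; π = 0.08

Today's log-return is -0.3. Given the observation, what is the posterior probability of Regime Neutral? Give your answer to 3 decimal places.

0.687

Apply Bayes' rule: the posterior for each component is proportional to its prior times its likelihood at x.
Component likelihoods at x = -0.3:
  L_Neutral = 0.0709492
  L_Bull = 0.296614
  L_Bear = 5.8532e-05
  L_Crisis = 8.65544e-24
Unnormalised posteriors:
  π_Neutral·L_Neutral = 0.55 × 0.0709492 = 0.0390221
  π_Bull·L_Bull = 0.06 × 0.296614 = 0.0177968
  π_Bear·L_Bear = 0.31 × 5.8532e-05 = 1.81449e-05
  π_Crisis·L_Crisis = 0.08 × 8.65544e-24 = 6.92435e-25
Marginal: 0.0390221 + 0.0177968 + 1.81449e-05 + 6.92435e-25 = 0.056837
Responsibility of Regime Neutral: 0.0390221 / 0.056837 ≈ 0.687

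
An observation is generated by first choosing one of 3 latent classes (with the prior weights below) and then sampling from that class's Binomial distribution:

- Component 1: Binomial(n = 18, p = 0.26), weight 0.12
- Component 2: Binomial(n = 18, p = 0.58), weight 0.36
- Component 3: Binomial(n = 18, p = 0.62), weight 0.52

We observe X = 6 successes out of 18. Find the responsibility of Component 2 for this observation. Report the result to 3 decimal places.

By Bayes' theorem, P(k | x) = P(Z=k) f_k(x) / Σ_j P(Z=j) f_j(x).
Binomial probabilities:
  L_1 = C(18,6)·0.26^6·0.74^12 = 18564·0.000308916·0.0269638 = 0.154629
  L_2 = C(18,6)·0.58^6·0.42^12 = 18564·0.0380687·3.01295e-05 = 0.0212927
  L_3 = C(18,6)·0.62^6·0.38^12 = 18564·0.0568002·9.06574e-06 = 0.00955927
Unnormalised posteriors:
  P(Z=1)·L_1 = 0.12 × 0.154629 = 0.0185555
  P(Z=2)·L_2 = 0.36 × 0.0212927 = 0.00766538
  P(Z=3)·L_3 = 0.52 × 0.00955927 = 0.00497082
Normaliser: 0.0185555 + 0.00766538 + 0.00497082 = 0.0311917
P(Component 2 | data) ≈ 0.246

0.246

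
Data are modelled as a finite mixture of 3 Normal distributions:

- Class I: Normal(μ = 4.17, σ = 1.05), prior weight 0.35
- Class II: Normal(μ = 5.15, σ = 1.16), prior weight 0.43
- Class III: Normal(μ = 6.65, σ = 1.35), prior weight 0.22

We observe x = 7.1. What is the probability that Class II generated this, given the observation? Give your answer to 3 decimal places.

P(component k | x) = P(Z=k)·f_k(x) / marginal(x), where marginal(x) = Σ_j P(Z=j)·f_j(x).
Component likelihoods at x = 7.1:
  p_I = (1/(1.05·√(2π)))·exp(−(7.1−4.17)²/(2·1.05²)) = 0.379945·exp(-3.89338) = 0.00774191
  p_II = (1/(1.16·√(2π)))·exp(−(7.1−5.15)²/(2·1.16²)) = 0.343916·exp(-1.41294) = 0.0837184
  p_III = (1/(1.35·√(2π)))·exp(−(7.1−6.65)²/(2·1.35²)) = 0.295513·exp(-0.05556) = 0.279543
Prior × likelihood for each component:
  P(Z=I)·p_I = 0.35 × 0.00774191 = 0.00270967
  P(Z=II)·p_II = 0.43 × 0.0837184 = 0.0359989
  P(Z=III)·p_III = 0.22 × 0.279543 = 0.0614995
Denominator: 0.00270967 + 0.0359989 + 0.0614995 = 0.100208
So the posterior for Class II is 0.0359989 / 0.100208 ≈ 0.359.

0.359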